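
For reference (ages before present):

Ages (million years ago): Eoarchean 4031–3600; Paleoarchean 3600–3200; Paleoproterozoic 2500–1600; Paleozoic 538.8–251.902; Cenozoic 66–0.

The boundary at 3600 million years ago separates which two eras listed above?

Eoarchean and Paleoarchean

The Eoarchean ends at 3600 million years ago and the Paleoarchean begins at 3600 million years ago, so they share that boundary.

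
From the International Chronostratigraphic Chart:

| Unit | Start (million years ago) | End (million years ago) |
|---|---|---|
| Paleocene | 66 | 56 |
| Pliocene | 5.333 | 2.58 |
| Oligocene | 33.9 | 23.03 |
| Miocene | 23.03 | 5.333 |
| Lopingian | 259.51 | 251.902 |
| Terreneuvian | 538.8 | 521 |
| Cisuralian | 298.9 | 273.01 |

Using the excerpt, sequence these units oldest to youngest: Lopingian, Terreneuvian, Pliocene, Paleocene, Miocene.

Terreneuvian, Lopingian, Paleocene, Miocene, Pliocene

Read off each span (Ma): Lopingian 259.51–251.902; Terreneuvian 538.8–521; Pliocene 5.333–2.58; Paleocene 66–56; Miocene 23.03–5.333.
Larger Ma is older, so oldest→youngest is Terreneuvian, Lopingian, Paleocene, Miocene, Pliocene.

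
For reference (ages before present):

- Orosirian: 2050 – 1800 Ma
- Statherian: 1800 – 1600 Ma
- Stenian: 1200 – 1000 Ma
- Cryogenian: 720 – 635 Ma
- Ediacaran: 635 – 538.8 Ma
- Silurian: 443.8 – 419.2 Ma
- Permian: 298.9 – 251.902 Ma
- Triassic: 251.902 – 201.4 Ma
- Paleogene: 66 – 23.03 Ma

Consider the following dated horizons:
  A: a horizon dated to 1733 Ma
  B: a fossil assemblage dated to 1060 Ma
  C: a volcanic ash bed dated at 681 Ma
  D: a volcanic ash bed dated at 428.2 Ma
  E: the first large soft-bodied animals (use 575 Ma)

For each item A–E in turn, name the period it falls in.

A — Statherian; B — Stenian; C — Cryogenian; D — Silurian; E — Ediacaran

Match each age against the start–end ranges in the excerpt: A = 1733 Ma → Statherian (1800–1600); B = 1060 Ma → Stenian (1200–1000); C = 681 Ma → Cryogenian (720–635); D = 428.2 Ma → Silurian (443.8–419.2); E = 575 Ma → Ediacaran (635–538.8).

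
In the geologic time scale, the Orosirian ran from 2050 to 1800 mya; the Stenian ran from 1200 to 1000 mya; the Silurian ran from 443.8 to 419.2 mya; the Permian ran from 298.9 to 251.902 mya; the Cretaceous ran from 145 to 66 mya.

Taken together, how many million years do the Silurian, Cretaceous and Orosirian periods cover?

Each duration: Silurian = 24.6; Cretaceous = 79; Orosirian = 250.
Sum: 24.6 + 79 + 250 = 353.6 Myr.

353.6 million years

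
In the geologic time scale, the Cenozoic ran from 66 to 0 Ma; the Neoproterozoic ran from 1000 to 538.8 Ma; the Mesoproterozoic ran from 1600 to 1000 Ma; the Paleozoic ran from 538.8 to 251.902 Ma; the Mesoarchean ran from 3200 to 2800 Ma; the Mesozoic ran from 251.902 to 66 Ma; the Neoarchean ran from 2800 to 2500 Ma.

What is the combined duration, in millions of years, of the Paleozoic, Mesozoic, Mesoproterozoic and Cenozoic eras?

1138.8 million years

Each duration: Paleozoic = 286.898; Mesozoic = 185.902; Mesoproterozoic = 600; Cenozoic = 66.
Sum: 286.898 + 185.902 + 600 + 66 = 1138.8 Myr.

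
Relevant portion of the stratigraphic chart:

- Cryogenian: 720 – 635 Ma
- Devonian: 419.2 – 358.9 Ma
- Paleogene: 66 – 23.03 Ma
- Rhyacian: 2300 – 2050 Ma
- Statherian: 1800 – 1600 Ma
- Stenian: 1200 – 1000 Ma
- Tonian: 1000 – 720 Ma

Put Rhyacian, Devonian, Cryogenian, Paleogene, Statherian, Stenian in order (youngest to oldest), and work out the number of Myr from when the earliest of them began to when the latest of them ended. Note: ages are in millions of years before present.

From the excerpt: Rhyacian 2300–2050; Devonian 419.2–358.9; Cryogenian 720–635; Paleogene 66–23.03; Statherian 1800–1600; Stenian 1200–1000 (Ma).
Larger Ma is earlier, so the oldest is Rhyacian and the youngest is Paleogene; youngest to oldest: Paleogene, Devonian, Cryogenian, Stenian, Statherian, Rhyacian.
Oldest start 2300 minus youngest end 23.03 gives 2276.97 Myr overall.

Paleogene → Devonian → Cryogenian → Stenian → Statherian → Rhyacian; total span 2276.97 Myr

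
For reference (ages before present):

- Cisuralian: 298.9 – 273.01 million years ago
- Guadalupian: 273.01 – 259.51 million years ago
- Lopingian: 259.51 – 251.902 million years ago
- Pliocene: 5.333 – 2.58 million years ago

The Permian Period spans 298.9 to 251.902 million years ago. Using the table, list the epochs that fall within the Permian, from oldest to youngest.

Cisuralian, Guadalupian, Lopingian

Epochs with both bounds inside 298.9–251.902 Ma: Cisuralian (298.9–273.01), Guadalupian (273.01–259.51), Lopingian (259.51–251.902).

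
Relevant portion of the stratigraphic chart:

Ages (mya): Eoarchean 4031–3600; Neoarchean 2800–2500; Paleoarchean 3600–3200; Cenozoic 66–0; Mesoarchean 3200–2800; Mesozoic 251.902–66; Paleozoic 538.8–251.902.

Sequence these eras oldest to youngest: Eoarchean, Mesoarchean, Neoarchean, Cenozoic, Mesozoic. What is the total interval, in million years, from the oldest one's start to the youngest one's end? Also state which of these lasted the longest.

From the excerpt: Eoarchean 4031–3600; Mesoarchean 3200–2800; Neoarchean 2800–2500; Cenozoic 66–0; Mesozoic 251.902–66 (Ma).
Larger Ma is earlier, so the oldest is Eoarchean and the youngest is Cenozoic; oldest to youngest: Eoarchean, Mesoarchean, Neoarchean, Mesozoic, Cenozoic.
Oldest start 4031 minus youngest end 0 gives 4031 Myr overall.
Individual lengths (start − end): Mesoarchean 400; Eoarchean 431; Mesozoic 185.902; Cenozoic 66; Neoarchean 300. The largest is Eoarchean at 431 Myr.

Eoarchean → Mesoarchean → Neoarchean → Mesozoic → Cenozoic; total span 4031 Myr; longest is Eoarchean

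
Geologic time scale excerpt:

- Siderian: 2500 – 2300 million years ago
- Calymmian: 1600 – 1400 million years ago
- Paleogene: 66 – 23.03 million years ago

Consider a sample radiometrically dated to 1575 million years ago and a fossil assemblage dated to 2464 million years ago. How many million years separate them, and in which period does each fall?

Elapsed time: 2464 − 1575 = 889 Myr.
1575 Ma lies within 1600–1400 Ma: Calymmian.
2464 Ma lies within 2500–2300 Ma: Siderian.

889 million years apart; the first in the Calymmian, the second in the Siderian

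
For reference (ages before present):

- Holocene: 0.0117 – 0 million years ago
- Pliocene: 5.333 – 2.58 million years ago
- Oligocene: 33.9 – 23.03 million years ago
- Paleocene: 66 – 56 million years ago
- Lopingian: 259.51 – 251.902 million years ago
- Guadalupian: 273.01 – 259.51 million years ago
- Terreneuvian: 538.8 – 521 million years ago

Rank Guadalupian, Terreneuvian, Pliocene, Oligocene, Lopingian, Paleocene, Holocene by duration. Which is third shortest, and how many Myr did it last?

Lopingian, 7.608 million years

Start − end for each: Guadalupian 273.01 − 259.51 = 13.5; Terreneuvian 538.8 − 521 = 17.8; Pliocene 5.333 − 2.58 = 2.753; Oligocene 33.9 − 23.03 = 10.87; Lopingian 259.51 − 251.902 = 7.608; Paleocene 66 − 56 = 10; Holocene 0.0117 − 0 = 0.0117.
Ranking these from shortest: Holocene < Pliocene < Lopingian < Paleocene < Oligocene < Guadalupian < Terreneuvian.
Position 3 in that ranking is Lopingian, which lasted 7.608 Myr.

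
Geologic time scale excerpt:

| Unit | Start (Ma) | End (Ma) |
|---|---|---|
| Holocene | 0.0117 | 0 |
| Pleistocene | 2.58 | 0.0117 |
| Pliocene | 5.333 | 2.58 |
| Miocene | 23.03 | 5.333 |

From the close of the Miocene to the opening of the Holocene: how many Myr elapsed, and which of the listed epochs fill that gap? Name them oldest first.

End of Miocene = 5.333 Ma; start of Holocene = 0.0117 Ma.
Gap = 5.333 − 0.0117 = 5.3213 Myr.
Epochs wholly inside 5.333–0.0117 Ma: Pliocene (5.333–2.58), Pleistocene (2.58–0.0117).

5.3213 million years; Pliocene, Pleistocene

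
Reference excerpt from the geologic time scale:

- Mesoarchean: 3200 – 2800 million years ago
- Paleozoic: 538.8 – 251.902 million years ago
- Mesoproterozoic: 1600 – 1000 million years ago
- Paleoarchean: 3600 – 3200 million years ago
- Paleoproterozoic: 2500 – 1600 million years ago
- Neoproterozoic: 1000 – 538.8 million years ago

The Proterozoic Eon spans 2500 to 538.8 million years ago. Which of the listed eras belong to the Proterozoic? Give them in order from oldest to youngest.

Paleoproterozoic, Mesoproterozoic, Neoproterozoic

Eras with both bounds inside 2500–538.8 Ma: Paleoproterozoic (2500–1600), Mesoproterozoic (1600–1000), Neoproterozoic (1000–538.8).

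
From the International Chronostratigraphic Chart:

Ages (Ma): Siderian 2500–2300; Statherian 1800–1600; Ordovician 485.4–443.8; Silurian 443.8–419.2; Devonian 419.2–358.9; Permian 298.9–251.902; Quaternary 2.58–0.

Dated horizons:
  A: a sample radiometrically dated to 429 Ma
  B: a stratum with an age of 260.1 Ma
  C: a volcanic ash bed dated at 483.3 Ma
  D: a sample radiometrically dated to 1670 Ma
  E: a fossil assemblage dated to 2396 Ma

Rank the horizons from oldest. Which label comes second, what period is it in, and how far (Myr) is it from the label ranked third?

Sorted oldest-first by Ma: E (2396), D (1670), C (483.3), A (429), B (260.1).
The second oldest is D at 1670 Ma, which lies in 1800–1600 Ma: the Statherian.
The third oldest is C at 483.3 Ma; separation = |1670 − 483.3| = 1186.7 Myr.

D, in the Statherian; 1186.7 million years to C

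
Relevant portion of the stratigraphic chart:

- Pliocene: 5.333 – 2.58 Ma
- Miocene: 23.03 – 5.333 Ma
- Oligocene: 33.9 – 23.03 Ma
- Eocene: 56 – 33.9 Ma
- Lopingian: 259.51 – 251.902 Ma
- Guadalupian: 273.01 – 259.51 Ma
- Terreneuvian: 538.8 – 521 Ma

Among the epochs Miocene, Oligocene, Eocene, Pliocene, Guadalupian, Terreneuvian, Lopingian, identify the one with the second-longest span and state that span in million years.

Durations: Miocene 17.697; Oligocene 10.87; Eocene 22.1; Pliocene 2.753; Guadalupian 13.5; Terreneuvian 17.8; Lopingian 7.608 Myr.
Sorted longest-first: Eocene (22.1), Terreneuvian (17.8), Miocene (17.697), Guadalupian (13.5), Oligocene (10.87), Lopingian (7.608), Pliocene (2.753).
The second longest is Terreneuvian at 17.8 Myr.

Terreneuvian, 17.8 million years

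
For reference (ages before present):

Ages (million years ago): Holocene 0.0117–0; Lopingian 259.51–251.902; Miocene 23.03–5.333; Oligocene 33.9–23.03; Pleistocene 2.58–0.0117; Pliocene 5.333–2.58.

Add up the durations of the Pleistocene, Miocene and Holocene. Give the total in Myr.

20.277 million years

Each duration: Pleistocene = 2.5683; Miocene = 17.697; Holocene = 0.0117.
Sum: 2.5683 + 17.697 + 0.0117 = 20.277 Myr.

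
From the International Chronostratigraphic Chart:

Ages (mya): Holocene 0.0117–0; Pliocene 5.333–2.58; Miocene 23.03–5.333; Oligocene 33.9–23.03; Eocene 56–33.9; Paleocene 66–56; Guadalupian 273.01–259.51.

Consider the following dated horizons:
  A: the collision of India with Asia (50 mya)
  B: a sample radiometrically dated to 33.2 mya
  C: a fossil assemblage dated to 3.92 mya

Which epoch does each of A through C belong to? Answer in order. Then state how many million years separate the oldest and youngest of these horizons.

Match each age against the start–end ranges in the excerpt: A = 50 Ma → Eocene (56–33.9); B = 33.2 Ma → Oligocene (33.9–23.03); C = 3.92 Ma → Pliocene (5.333–2.58).
The largest age is 50 Ma and the smallest is 3.92 Ma; their difference is 46.08 Myr.

A — Eocene; B — Oligocene; C — Pliocene; span 46.08 million years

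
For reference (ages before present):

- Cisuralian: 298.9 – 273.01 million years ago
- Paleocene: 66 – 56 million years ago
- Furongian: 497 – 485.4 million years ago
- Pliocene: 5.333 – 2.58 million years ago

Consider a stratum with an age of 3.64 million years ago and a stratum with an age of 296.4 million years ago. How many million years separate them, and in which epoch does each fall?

292.76 million years apart; the first in the Pliocene, the second in the Cisuralian

Elapsed time: 296.4 − 3.64 = 292.76 Myr.
3.64 Ma lies within 5.333–2.58 Ma: Pliocene.
296.4 Ma lies within 298.9–273.01 Ma: Cisuralian.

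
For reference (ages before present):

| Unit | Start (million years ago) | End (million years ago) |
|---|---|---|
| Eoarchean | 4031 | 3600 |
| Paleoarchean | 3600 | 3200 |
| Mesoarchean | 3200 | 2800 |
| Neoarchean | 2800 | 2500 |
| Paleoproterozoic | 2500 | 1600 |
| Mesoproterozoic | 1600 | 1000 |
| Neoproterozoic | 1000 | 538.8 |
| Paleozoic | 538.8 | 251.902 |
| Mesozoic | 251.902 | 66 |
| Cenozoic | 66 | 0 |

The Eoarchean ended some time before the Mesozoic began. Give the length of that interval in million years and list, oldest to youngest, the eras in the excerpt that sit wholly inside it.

The Eoarchean closes at 3600 Ma and the Mesozoic opens at 251.902 Ma, so the interval is 3600 − 251.902 = 3348.098 Myr.
An era fits inside if it starts at or after 3600 Ma and ends at or before 251.902 Ma; oldest first that gives Paleoarchean, Mesoarchean, Neoarchean, Paleoproterozoic, Mesoproterozoic, Neoproterozoic, Paleozoic.

3348.098 million years; Paleoarchean, Mesoarchean, Neoarchean, Paleoproterozoic, Mesoproterozoic, Neoproterozoic, Paleozoic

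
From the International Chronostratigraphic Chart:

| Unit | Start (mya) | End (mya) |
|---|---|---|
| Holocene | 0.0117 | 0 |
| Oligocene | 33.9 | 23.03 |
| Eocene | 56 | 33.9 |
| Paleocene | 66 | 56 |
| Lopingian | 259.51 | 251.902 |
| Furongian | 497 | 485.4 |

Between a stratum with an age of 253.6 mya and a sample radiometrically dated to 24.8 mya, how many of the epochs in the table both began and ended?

253.6 Ma sits inside the Lopingian (259.51–251.902) and 24.8 Ma inside the Oligocene (33.9–23.03); neither of those is wholly between the two dates.
The listed epochs lying completely between them are Paleocene, Eocene — 2 in all.

2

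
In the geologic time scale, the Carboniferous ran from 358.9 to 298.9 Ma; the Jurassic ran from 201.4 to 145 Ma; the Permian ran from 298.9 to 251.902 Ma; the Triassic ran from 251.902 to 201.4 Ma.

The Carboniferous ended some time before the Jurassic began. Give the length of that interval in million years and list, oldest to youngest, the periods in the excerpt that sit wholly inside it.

The Carboniferous closes at 298.9 Ma and the Jurassic opens at 201.4 Ma, so the interval is 298.9 − 201.4 = 97.5 Myr.
A period fits inside if it starts at or after 298.9 Ma and ends at or before 201.4 Ma; oldest first that gives Permian, Triassic.

97.5 million years; Permian, Triassic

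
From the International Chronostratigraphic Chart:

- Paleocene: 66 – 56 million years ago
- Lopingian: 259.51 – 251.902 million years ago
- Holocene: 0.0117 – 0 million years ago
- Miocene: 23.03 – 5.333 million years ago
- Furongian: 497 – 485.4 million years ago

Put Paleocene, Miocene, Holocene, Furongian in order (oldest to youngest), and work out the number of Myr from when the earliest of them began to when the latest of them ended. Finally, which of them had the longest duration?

Start ages (Ma): Furongian 497, Paleocene 66, Miocene 23.03, Holocene 0.0117.
Ordered oldest to youngest: Furongian, Paleocene, Miocene, Holocene.
Span = 497 − 0 = 497 Myr.
Durations: Holocene 0.0117, Paleocene 10, Furongian 11.6, Miocene 17.697 → longest is Miocene (17.697 Myr).

Furongian → Paleocene → Miocene → Holocene; total span 497 Myr; longest is Miocene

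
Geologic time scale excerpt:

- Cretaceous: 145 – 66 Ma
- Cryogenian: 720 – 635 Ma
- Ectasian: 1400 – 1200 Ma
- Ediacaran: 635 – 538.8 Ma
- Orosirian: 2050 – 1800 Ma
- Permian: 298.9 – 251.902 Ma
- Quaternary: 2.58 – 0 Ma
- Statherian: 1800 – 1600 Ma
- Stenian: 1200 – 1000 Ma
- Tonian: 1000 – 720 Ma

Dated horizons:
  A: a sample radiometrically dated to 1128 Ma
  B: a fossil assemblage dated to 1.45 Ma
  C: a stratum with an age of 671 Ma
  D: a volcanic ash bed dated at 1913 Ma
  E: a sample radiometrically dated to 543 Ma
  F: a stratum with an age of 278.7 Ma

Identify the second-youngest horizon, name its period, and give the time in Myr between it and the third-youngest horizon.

Sorted youngest-first by Ma: B (1.45), F (278.7), E (543), C (671), A (1128), D (1913).
The second youngest is F at 278.7 Ma, which lies in 298.9–251.902 Ma: the Permian.
The third youngest is E at 543 Ma; separation = |278.7 − 543| = 264.3 Myr.

F, in the Permian; 264.3 million years to E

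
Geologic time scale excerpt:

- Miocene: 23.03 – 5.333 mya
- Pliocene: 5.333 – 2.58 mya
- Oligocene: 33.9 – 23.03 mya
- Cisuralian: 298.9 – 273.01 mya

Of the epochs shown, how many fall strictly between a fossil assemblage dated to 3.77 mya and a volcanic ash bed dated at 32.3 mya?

1

The older date is 32.3 Ma and the younger is 3.77 Ma.
Epochs with start < 32.3 and end > 3.77 Ma: Miocene (23.03–5.333).
That is 1 complete epoch.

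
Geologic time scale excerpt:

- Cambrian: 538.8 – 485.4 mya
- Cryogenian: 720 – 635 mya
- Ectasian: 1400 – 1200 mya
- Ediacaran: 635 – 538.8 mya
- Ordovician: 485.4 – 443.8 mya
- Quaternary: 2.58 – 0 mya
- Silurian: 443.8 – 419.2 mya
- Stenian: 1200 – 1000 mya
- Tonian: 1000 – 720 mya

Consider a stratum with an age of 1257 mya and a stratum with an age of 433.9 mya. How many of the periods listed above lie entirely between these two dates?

6

The older date is 1257 Ma and the younger is 433.9 Ma.
Periods with start < 1257 and end > 433.9 Ma: Stenian (1200–1000), Tonian (1000–720), Cryogenian (720–635), Ediacaran (635–538.8), Cambrian (538.8–485.4), Ordovician (485.4–443.8).
That is 6 complete periods.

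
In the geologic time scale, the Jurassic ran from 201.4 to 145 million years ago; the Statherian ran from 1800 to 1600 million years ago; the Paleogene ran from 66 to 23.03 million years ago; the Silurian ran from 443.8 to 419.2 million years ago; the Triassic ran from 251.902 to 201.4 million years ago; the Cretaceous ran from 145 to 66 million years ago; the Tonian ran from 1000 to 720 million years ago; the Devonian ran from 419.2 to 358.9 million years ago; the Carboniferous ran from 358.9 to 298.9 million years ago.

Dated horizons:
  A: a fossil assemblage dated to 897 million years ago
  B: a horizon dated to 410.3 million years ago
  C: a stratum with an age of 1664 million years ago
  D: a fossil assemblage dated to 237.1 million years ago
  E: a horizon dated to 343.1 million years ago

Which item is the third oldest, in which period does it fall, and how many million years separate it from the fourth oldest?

B, in the Devonian; 67.2 million years to E

Sorted oldest-first by Ma: C (1664), A (897), B (410.3), E (343.1), D (237.1).
The third oldest is B at 410.3 Ma, which lies in 419.2–358.9 Ma: the Devonian.
The fourth oldest is E at 343.1 Ma; separation = |410.3 − 343.1| = 67.2 Myr.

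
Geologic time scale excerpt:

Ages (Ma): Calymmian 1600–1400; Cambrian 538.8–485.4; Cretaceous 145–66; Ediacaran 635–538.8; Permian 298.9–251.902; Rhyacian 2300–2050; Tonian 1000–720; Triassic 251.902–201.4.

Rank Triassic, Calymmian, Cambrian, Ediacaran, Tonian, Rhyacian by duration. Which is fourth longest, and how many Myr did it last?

Start − end for each: Triassic 251.902 − 201.4 = 50.502; Calymmian 1600 − 1400 = 200; Cambrian 538.8 − 485.4 = 53.4; Ediacaran 635 − 538.8 = 96.2; Tonian 1000 − 720 = 280; Rhyacian 2300 − 2050 = 250.
Ranking these from longest: Tonian > Rhyacian > Calymmian > Ediacaran > Cambrian > Triassic.
Position 4 in that ranking is Ediacaran, which lasted 96.2 Myr.

Ediacaran, 96.2 million years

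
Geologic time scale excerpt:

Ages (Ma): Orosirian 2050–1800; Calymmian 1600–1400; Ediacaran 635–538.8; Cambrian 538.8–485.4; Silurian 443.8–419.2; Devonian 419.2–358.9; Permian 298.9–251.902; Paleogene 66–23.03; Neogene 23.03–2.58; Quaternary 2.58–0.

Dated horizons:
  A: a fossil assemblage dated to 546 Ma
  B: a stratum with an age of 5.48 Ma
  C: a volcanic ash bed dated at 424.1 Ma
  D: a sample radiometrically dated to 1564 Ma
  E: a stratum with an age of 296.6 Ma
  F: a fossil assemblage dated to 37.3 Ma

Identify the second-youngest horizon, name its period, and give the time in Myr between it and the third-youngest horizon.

Smaller Ma means younger, so youngest first: B 5.48 < F 37.3 < E 296.6 < C 424.1 < A 546 < D 1564.
Counting 2 along gives F (37.3 Ma); the excerpt puts that inside the Paleogene, 66–23.03 Ma.
Next in line is E (296.6 Ma), and 296.6 − 37.3 = 259.3 Myr.

F, in the Paleogene; 259.3 million years to E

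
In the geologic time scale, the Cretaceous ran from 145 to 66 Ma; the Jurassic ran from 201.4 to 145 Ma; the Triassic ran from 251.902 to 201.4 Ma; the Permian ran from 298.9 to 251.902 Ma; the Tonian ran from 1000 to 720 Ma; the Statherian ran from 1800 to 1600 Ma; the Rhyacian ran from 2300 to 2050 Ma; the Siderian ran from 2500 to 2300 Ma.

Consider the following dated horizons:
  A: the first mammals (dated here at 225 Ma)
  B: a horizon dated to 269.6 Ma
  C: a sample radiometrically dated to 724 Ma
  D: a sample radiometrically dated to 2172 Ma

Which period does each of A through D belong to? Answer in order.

A — Triassic; B — Permian; C — Tonian; D — Rhyacian

A: 225 Ma lies in 251.902–201.4 Ma, so Triassic.
B: 269.6 Ma lies in 298.9–251.902 Ma, so Permian.
C: 724 Ma lies in 1000–720 Ma, so Tonian.
D: 2172 Ma lies in 2300–2050 Ma, so Rhyacian.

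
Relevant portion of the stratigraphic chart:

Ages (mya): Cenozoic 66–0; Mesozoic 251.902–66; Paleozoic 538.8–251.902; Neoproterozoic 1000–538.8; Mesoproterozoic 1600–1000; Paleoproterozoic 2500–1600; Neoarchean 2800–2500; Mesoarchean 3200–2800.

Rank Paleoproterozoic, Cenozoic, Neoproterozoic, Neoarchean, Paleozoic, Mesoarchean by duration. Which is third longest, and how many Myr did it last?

Mesoarchean, 400 million years

Durations: Paleoproterozoic 900; Cenozoic 66; Neoproterozoic 461.2; Neoarchean 300; Paleozoic 286.898; Mesoarchean 400 Myr.
Sorted longest-first: Paleoproterozoic (900), Neoproterozoic (461.2), Mesoarchean (400), Neoarchean (300), Paleozoic (286.898), Cenozoic (66).
The third longest is Mesoarchean at 400 Myr.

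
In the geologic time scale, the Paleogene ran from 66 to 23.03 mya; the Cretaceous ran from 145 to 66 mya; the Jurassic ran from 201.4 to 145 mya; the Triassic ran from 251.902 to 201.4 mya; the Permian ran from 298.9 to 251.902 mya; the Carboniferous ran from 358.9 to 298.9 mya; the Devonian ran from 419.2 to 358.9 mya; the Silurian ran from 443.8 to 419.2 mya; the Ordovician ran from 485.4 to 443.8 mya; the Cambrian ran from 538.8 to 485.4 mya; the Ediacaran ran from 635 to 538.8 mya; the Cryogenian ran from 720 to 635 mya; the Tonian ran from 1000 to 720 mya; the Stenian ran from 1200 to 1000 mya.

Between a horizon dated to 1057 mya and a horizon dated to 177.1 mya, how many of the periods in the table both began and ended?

The older date is 1057 Ma and the younger is 177.1 Ma.
Periods with start < 1057 and end > 177.1 Ma: Tonian (1000–720), Cryogenian (720–635), Ediacaran (635–538.8), Cambrian (538.8–485.4), Ordovician (485.4–443.8), Silurian (443.8–419.2), Devonian (419.2–358.9), Carboniferous (358.9–298.9), Permian (298.9–251.902), Triassic (251.902–201.4).
That is 10 complete periods.

10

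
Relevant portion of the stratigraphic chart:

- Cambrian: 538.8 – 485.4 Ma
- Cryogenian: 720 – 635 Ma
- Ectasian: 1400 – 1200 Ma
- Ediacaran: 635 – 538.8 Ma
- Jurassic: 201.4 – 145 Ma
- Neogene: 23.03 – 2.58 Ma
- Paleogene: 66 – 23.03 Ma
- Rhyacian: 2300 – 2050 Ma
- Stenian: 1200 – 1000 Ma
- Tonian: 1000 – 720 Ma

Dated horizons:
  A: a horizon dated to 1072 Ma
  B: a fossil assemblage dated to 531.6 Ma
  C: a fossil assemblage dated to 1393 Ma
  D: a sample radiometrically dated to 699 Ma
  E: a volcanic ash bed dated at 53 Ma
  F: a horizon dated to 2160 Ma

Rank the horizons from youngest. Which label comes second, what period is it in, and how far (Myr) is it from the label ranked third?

B, in the Cambrian; 167.4 million years to D

Smaller Ma means younger, so youngest first: E 53 < B 531.6 < D 699 < A 1072 < C 1393 < F 2160.
Counting 2 along gives B (531.6 Ma); the excerpt puts that inside the Cambrian, 538.8–485.4 Ma.
Next in line is D (699 Ma), and 699 − 531.6 = 167.4 Myr.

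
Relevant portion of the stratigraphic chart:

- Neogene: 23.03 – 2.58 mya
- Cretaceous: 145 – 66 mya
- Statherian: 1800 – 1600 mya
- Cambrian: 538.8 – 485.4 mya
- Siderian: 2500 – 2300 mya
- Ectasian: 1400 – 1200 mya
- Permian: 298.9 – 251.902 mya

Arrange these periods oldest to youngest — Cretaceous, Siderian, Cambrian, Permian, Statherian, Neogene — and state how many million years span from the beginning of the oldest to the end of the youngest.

Siderian → Statherian → Cambrian → Permian → Cretaceous → Neogene; total span 2497.42 Myr

From the excerpt: Cretaceous 145–66; Siderian 2500–2300; Cambrian 538.8–485.4; Permian 298.9–251.902; Statherian 1800–1600; Neogene 23.03–2.58 (Ma).
Larger Ma is earlier, so the oldest is Siderian and the youngest is Neogene; oldest to youngest: Siderian, Statherian, Cambrian, Permian, Cretaceous, Neogene.
Oldest start 2500 minus youngest end 2.58 gives 2497.42 Myr overall.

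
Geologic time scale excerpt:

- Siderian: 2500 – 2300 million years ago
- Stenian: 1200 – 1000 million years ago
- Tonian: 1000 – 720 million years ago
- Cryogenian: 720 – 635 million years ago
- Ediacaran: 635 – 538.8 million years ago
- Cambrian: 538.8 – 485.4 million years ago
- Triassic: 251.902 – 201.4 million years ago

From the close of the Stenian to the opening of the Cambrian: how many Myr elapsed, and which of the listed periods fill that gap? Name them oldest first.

End of Stenian = 1000 Ma; start of Cambrian = 538.8 Ma.
Gap = 1000 − 538.8 = 461.2 Myr.
Periods wholly inside 1000–538.8 Ma: Tonian (1000–720), Cryogenian (720–635), Ediacaran (635–538.8).

461.2 million years; Tonian, Cryogenian, Ediacaran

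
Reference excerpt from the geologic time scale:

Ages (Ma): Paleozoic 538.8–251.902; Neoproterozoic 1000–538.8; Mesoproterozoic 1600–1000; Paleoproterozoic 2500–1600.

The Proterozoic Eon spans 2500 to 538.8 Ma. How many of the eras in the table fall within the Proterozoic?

3

Eras inside 2500–538.8 Ma: Paleoproterozoic, Mesoproterozoic, Neoproterozoic — 3 in total.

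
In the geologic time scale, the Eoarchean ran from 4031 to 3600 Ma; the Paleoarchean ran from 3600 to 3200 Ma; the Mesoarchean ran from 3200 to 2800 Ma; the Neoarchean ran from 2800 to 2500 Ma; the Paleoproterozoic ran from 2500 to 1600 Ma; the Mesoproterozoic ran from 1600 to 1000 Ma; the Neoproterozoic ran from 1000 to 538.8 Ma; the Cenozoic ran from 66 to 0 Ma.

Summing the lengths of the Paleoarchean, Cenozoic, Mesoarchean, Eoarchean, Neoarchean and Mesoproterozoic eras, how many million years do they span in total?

Each duration: Paleoarchean = 400; Cenozoic = 66; Mesoarchean = 400; Eoarchean = 431; Neoarchean = 300; Mesoproterozoic = 600.
Sum: 400 + 66 + 400 + 431 + 300 + 600 = 2197 Myr.

2197 million years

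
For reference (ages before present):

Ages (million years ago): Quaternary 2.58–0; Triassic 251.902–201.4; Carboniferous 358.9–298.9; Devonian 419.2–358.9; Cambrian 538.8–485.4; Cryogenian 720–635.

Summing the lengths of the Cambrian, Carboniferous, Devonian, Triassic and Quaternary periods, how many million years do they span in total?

226.782 million years

Each duration: Cambrian = 53.4; Carboniferous = 60; Devonian = 60.3; Triassic = 50.502; Quaternary = 2.58.
Sum: 53.4 + 60 + 60.3 + 50.502 + 2.58 = 226.782 Myr.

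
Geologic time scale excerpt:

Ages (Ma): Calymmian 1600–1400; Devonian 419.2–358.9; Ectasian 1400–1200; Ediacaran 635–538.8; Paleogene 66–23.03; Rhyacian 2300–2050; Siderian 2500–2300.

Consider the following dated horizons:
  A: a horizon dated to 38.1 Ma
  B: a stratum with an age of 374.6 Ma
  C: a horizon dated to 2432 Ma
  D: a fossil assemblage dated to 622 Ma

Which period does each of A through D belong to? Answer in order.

A: 38.1 Ma lies in 66–23.03 Ma, so Paleogene.
B: 374.6 Ma lies in 419.2–358.9 Ma, so Devonian.
C: 2432 Ma lies in 2500–2300 Ma, so Siderian.
D: 622 Ma lies in 635–538.8 Ma, so Ediacaran.

A — Paleogene; B — Devonian; C — Siderian; D — Ediacaran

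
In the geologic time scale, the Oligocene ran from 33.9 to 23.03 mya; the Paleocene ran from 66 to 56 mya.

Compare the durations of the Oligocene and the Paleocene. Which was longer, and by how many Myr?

Oligocene: 33.9 − 23.03 = 10.87 Myr.
Paleocene: 66 − 56 = 10 Myr.
Difference: 10.87 − 10 = 0.87 Myr, so the Oligocene was longer.

Oligocene, by 0.87 million years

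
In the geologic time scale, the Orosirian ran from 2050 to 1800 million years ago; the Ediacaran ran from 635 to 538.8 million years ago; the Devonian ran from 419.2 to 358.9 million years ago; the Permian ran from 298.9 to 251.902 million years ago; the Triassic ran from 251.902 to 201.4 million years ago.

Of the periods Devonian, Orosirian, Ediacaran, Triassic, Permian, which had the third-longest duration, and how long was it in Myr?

Devonian, 60.3 million years

Start − end for each: Devonian 419.2 − 358.9 = 60.3; Orosirian 2050 − 1800 = 250; Ediacaran 635 − 538.8 = 96.2; Triassic 251.902 − 201.4 = 50.502; Permian 298.9 − 251.902 = 46.998.
Ranking these from longest: Orosirian > Ediacaran > Devonian > Triassic > Permian.
Position 3 in that ranking is Devonian, which lasted 60.3 Myr.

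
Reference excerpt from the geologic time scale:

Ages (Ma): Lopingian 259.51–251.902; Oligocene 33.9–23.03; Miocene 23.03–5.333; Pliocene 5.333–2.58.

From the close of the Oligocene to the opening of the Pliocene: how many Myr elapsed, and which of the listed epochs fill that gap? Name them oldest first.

End of Oligocene = 23.03 Ma; start of Pliocene = 5.333 Ma.
Gap = 23.03 − 5.333 = 17.697 Myr.
Epochs wholly inside 23.03–5.333 Ma: Miocene (23.03–5.333).

17.697 million years; Miocene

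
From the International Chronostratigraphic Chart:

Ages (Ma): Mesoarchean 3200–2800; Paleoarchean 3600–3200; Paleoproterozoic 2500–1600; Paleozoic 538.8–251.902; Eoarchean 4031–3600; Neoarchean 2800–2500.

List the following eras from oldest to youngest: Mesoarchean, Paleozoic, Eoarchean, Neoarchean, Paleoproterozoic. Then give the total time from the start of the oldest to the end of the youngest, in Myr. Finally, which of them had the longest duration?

From the excerpt: Mesoarchean 3200–2800; Paleozoic 538.8–251.902; Eoarchean 4031–3600; Neoarchean 2800–2500; Paleoproterozoic 2500–1600 (Ma).
Larger Ma is earlier, so the oldest is Eoarchean and the youngest is Paleozoic; oldest to youngest: Eoarchean, Mesoarchean, Neoarchean, Paleoproterozoic, Paleozoic.
Oldest start 4031 minus youngest end 251.902 gives 3779.098 Myr overall.
Individual lengths (start − end): Paleozoic 286.898; Paleoproterozoic 900; Neoarchean 300; Mesoarchean 400; Eoarchean 431. The largest is Paleoproterozoic at 900 Myr.

Eoarchean, Mesoarchean, Neoarchean, Paleoproterozoic, Paleozoic; total span 3779.098 Myr; longest is Paleoproterozoic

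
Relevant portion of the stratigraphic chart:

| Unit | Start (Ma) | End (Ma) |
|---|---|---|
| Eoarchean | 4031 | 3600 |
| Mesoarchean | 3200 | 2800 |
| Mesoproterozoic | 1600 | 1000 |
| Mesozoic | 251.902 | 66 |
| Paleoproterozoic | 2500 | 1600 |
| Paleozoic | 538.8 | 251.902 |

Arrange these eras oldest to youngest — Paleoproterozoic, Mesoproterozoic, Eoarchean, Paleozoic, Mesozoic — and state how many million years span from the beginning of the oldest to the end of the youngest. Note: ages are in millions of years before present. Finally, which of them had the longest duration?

Eoarchean → Paleoproterozoic → Mesoproterozoic → Paleozoic → Mesozoic; total span 3965 Myr; longest is Paleoproterozoic

Start ages (Ma): Eoarchean 4031, Paleoproterozoic 2500, Mesoproterozoic 1600, Paleozoic 538.8, Mesozoic 251.902.
Ordered oldest to youngest: Eoarchean, Paleoproterozoic, Mesoproterozoic, Paleozoic, Mesozoic.
Span = 4031 − 66 = 3965 Myr.
Durations: Paleozoic 286.898, Eoarchean 431, Mesoproterozoic 600, Mesozoic 185.902, Paleoproterozoic 900 → longest is Paleoproterozoic (900 Myr).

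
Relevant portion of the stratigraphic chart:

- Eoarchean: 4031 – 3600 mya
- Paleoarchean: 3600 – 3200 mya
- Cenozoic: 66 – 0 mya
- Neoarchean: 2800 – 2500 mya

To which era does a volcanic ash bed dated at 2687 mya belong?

2687 Ma lies between 2800 and 2500 Ma, so it falls in the Neoarchean.

Neoarchean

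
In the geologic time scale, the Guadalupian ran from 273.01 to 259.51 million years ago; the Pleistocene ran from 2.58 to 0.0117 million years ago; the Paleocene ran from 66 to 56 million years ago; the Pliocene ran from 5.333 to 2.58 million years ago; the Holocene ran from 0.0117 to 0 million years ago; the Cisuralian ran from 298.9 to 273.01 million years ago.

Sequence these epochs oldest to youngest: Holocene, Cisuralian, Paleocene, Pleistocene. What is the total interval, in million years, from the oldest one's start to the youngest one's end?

Cisuralian → Paleocene → Pleistocene → Holocene; total span 298.9 Myr

From the excerpt: Holocene 0.0117–0; Cisuralian 298.9–273.01; Paleocene 66–56; Pleistocene 2.58–0.0117 (Ma).
Larger Ma is earlier, so the oldest is Cisuralian and the youngest is Holocene; oldest to youngest: Cisuralian, Paleocene, Pleistocene, Holocene.
Oldest start 298.9 minus youngest end 0 gives 298.9 Myr overall.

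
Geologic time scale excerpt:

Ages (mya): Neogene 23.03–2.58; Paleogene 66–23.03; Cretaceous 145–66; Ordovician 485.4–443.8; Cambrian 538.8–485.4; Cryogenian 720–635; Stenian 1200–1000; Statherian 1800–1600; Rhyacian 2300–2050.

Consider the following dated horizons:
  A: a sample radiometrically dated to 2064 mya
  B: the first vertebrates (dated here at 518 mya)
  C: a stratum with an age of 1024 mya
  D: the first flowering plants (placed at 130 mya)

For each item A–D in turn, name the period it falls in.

A — Rhyacian; B — Cambrian; C — Stenian; D — Cretaceous

Match each age against the start–end ranges in the excerpt: A = 2064 Ma → Rhyacian (2300–2050); B = 518 Ma → Cambrian (538.8–485.4); C = 1024 Ma → Stenian (1200–1000); D = 130 Ma → Cretaceous (145–66).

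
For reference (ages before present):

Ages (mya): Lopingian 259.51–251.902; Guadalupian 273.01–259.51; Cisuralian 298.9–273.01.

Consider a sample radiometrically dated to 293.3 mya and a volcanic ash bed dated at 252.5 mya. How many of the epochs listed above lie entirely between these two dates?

1

293.3 Ma sits inside the Cisuralian (298.9–273.01) and 252.5 Ma inside the Lopingian (259.51–251.902); neither of those is wholly between the two dates.
The listed epochs lying completely between them are Guadalupian — 1 in all.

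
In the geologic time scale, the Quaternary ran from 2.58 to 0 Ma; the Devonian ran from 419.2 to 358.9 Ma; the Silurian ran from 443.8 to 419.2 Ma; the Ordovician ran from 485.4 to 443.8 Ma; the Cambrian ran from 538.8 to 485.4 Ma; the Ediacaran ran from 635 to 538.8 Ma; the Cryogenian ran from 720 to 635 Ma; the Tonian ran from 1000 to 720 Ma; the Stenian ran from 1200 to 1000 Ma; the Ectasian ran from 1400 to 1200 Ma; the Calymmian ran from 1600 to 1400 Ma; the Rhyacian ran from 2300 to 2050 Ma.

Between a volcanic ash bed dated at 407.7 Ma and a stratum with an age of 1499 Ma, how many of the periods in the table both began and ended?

1499 Ma sits inside the Calymmian (1600–1400) and 407.7 Ma inside the Devonian (419.2–358.9); neither of those is wholly between the two dates.
The listed periods lying completely between them are Ectasian, Stenian, Tonian, Cryogenian, Ediacaran, Cambrian, Ordovician, Silurian — 8 in all.

8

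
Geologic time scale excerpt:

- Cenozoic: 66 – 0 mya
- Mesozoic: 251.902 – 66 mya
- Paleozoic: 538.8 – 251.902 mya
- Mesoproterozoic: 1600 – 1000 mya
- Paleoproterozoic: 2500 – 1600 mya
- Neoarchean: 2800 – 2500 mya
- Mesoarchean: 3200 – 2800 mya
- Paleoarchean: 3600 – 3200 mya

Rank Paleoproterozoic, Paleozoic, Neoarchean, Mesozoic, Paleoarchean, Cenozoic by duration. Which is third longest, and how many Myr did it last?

Neoarchean, 300 million years

Durations: Paleoproterozoic 900; Paleozoic 286.898; Neoarchean 300; Mesozoic 185.902; Paleoarchean 400; Cenozoic 66 Myr.
Sorted longest-first: Paleoproterozoic (900), Paleoarchean (400), Neoarchean (300), Paleozoic (286.898), Mesozoic (185.902), Cenozoic (66).
The third longest is Neoarchean at 300 Myr.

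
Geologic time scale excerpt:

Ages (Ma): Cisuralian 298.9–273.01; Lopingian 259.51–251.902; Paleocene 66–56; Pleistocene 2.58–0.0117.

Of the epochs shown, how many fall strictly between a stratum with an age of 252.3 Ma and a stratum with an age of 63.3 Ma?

0

Checking each listed span, none has both start < 252.3 Ma and end > 63.3 Ma — every epoch straddles one of the two dates or lies outside them — so the count is 0.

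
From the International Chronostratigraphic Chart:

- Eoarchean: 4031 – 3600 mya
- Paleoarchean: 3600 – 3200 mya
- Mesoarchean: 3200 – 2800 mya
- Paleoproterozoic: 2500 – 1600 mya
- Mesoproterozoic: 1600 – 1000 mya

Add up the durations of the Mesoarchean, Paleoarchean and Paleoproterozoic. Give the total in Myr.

Duration is start − end for each: (3200 − 2800) + (3600 − 3200) + (2500 − 1600).
That is 400 + 400 + 900, which totals 1700 million years.

1700 million years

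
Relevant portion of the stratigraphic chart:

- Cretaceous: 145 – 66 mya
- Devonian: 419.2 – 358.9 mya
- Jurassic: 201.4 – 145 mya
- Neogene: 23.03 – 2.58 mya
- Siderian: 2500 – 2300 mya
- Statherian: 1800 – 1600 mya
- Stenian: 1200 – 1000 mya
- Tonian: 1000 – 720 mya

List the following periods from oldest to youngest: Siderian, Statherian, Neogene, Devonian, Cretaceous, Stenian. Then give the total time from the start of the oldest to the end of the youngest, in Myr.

Start ages (Ma): Siderian 2500, Statherian 1800, Stenian 1200, Devonian 419.2, Cretaceous 145, Neogene 23.03.
Ordered oldest to youngest: Siderian, Statherian, Stenian, Devonian, Cretaceous, Neogene.
Span = 2500 − 2.58 = 2497.42 Myr.

Siderian → Statherian → Stenian → Devonian → Cretaceous → Neogene; total span 2497.42 Myr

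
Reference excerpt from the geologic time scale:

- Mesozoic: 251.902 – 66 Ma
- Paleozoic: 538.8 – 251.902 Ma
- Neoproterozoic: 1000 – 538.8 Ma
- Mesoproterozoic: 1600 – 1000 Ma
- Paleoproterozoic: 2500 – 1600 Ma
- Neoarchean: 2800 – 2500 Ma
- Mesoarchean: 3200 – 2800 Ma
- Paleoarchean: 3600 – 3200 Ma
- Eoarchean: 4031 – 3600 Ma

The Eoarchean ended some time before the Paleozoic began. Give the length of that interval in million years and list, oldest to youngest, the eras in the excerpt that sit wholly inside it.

3061.2 million years; Paleoarchean, Mesoarchean, Neoarchean, Paleoproterozoic, Mesoproterozoic, Neoproterozoic

The Eoarchean closes at 3600 Ma and the Paleozoic opens at 538.8 Ma, so the interval is 3600 − 538.8 = 3061.2 Myr.
An era fits inside if it starts at or after 3600 Ma and ends at or before 538.8 Ma; oldest first that gives Paleoarchean, Mesoarchean, Neoarchean, Paleoproterozoic, Mesoproterozoic, Neoproterozoic.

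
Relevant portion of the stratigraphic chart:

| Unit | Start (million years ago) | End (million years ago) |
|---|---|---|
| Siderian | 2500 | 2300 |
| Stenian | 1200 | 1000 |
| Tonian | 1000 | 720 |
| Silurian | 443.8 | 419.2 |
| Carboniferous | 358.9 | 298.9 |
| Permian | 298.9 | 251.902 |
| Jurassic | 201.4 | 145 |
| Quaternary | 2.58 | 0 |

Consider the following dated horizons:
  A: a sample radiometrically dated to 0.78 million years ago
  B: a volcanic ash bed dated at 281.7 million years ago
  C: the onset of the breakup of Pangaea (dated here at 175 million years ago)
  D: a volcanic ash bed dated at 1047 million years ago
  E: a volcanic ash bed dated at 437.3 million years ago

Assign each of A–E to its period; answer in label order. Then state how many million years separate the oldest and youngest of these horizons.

A: 0.78 Ma lies in 2.58–0 Ma, so Quaternary.
B: 281.7 Ma lies in 298.9–251.902 Ma, so Permian.
C: 175 Ma lies in 201.4–145 Ma, so Jurassic.
D: 1047 Ma lies in 1200–1000 Ma, so Stenian.
E: 437.3 Ma lies in 443.8–419.2 Ma, so Silurian.
Oldest = 1047 Ma, youngest = 0.78 Ma → span 1046.22 Myr.

A — Quaternary; B — Permian; C — Jurassic; D — Stenian; E — Silurian; span 1046.22 million years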